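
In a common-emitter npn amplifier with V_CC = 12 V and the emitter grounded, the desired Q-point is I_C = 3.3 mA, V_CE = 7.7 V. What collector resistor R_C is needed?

R_C ≈ 1.3 kΩ

Collector loop: V_CC = I_C·R_C + V_CE.
R_C = (V_CC − V_CE)/I_C = (12 − 7.7)/3.3 = 1.3 kΩ.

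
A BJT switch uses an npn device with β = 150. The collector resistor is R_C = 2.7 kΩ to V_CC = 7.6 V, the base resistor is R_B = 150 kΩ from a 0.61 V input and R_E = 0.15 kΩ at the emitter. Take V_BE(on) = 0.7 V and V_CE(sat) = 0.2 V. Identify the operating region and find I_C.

V_BB = 0.61 V ≤ V_BE(on) = 0.7 V, so the base-emitter junction is not forward biased.
The transistor is in cutoff: I_B = I_C = 0.

cutoff; I_C ≈ 0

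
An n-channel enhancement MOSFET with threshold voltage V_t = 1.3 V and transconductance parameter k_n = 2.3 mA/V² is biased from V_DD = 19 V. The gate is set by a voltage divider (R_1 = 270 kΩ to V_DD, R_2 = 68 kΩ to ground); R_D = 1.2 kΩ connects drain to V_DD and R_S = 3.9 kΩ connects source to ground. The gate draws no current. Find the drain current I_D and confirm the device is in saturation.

I_D ≈ 0.48 mA

V_G = V_DD·R_2/(R_1+R_2) = 19×68/338 = 3.82 V.
Assume saturation: I_D = (k_n/2)(V_GS − V_t)² with V_GS = V_G − I_D·R_S = 3.82 − 3.9·I_D.
Substituting gives 17.5·I_D² − 23.6·I_D + 7.32 = 0, with roots I_D = 0.481 or 0.87 mA.
The root I_D = 0.87 mA gives V_GS = 0.43 V ≤ V_t, so take I_D = 0.481 mA.
Then V_GS = 1.95 V and V_DS = V_DD − I_D(R_D+R_S) = 19 − 0.481×5.1 = 16.5 V.
Saturation requires V_DS ≥ V_GS − V_t = 0.647 V; 16.5 ≥ 0.647 ✓.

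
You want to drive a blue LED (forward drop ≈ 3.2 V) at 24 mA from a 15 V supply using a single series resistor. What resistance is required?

The resistor drops V_S − V_D = 15 − 3.2 = 11.8 V at 24 mA.
R = 11.8 V / 24 mA = 0.492 kΩ.

R ≈ 0.49 kΩ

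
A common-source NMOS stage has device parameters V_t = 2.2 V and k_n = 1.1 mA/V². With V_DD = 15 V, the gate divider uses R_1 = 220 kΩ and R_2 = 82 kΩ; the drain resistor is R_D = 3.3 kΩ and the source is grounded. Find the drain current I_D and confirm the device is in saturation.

I_D ≈ 1.9 mA

V_G = V_DD·R_2/(R_1+R_2) = 15×82/302 = 4.07 V. With the source grounded, V_GS = V_G = 4.07 V.
Assume saturation: I_D = (k_n/2)(V_GS − V_t)² = (1.1/2)×(4.07 − 2.2)² = 0.55×1.87² = 1.93 mA.
V_DS = V_DD − I_D·R_D = 15 − 1.93×3.3 = 8.63 V.
Saturation requires V_DS ≥ V_GS − V_t = 1.87 V; 8.63 ≥ 1.87 ✓.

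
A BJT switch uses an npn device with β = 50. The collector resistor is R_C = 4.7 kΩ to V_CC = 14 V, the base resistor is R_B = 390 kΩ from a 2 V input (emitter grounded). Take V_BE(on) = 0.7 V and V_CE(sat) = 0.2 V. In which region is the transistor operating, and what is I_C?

active; I_C ≈ 0.17 mA

Assume active. Base-emitter loop: I_B = (V_BB − V_BE)/R_B = (2 − 0.7)/390 = 0.00333 mA.
I_C = β·I_B = 50×0.00333 = 0.167 mA.
V_CE = V_CC − I_C·R_C = 14 − 0.167×4.7 = 13.2 V > V_CE(sat), so the active-region assumption holds.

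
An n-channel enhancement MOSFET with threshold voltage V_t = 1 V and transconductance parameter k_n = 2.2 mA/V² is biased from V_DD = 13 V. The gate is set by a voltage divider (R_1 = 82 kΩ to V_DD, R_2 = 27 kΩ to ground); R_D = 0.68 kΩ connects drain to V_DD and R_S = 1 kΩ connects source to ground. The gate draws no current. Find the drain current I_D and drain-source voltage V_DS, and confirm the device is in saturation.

V_G = V_DD·R_2/(R_1+R_2) = 13×27/109 = 3.22 V.
Assume saturation: I_D = (k_n/2)(V_GS − V_t)² with V_GS = V_G − I_D·R_S = 3.22 − 1·I_D.
Substituting gives 1.1·I_D² − 5.88·I_D + 5.42 = 0, with roots I_D = 1.18 or 4.17 mA.
The root I_D = 4.17 mA gives V_GS = -0.946 V ≤ V_t, so take I_D = 1.18 mA.
Then V_GS = 2.04 V and V_DS = V_DD − I_D(R_D+R_S) = 13 − 1.18×1.68 = 11 V.
Saturation requires V_DS ≥ V_GS − V_t = 1.04 V; 11 ≥ 1.04 ✓.

I_D ≈ 1.2 mA, V_DS ≈ 11 V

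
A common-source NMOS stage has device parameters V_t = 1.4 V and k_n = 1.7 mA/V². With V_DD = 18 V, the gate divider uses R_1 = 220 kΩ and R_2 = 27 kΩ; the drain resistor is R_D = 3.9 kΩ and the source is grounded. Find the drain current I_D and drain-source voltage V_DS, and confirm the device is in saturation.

V_G = V_DD·R_2/(R_1+R_2) = 18×27/247 = 1.97 V. With the source grounded, V_GS = V_G = 1.97 V.
Assume saturation: I_D = (k_n/2)(V_GS − V_t)² = (1.7/2)×(1.97 − 1.4)² = 0.85×0.568² = 0.274 mA.
V_DS = V_DD − I_D·R_D = 18 − 0.274×3.9 = 16.9 V.
Saturation requires V_DS ≥ V_GS − V_t = 0.568 V; 16.9 ≥ 0.568 ✓.

I_D ≈ 0.27 mA, V_DS ≈ 17 V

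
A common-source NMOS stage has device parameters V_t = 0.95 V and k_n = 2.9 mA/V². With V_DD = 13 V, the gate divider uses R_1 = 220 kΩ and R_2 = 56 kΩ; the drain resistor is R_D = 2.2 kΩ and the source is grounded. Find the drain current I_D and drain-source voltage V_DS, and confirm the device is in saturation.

I_D ≈ 4.1 mA, V_DS ≈ 3.9 V

V_G = V_DD·R_2/(R_1+R_2) = 13×56/276 = 2.64 V. With the source grounded, V_GS = V_G = 2.64 V.
Assume saturation: I_D = (k_n/2)(V_GS − V_t)² = (2.9/2)×(2.64 − 0.95)² = 1.45×1.69² = 4.13 mA.
V_DS = V_DD − I_D·R_D = 13 − 4.13×2.2 = 3.91 V.
Saturation requires V_DS ≥ V_GS − V_t = 1.69 V; 3.91 ≥ 1.69 ✓.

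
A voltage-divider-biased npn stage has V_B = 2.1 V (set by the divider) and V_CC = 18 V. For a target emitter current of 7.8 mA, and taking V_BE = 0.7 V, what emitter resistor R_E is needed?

R_E ≈ 0.18 kΩ

V_E = V_B − V_BE = 2.1 − 0.7 = 1.4 V.
R_E = V_E / I_E = 1.4 / 7.8 = 0.179 kΩ.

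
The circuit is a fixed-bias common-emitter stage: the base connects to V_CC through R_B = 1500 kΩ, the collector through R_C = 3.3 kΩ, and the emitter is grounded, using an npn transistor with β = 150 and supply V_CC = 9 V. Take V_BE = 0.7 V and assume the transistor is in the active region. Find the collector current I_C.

Base loop: V_CC = I_B·R_B + V_BE, so I_B = (9 − 0.7)/1500 kΩ = 0.00553 mA.
In the active region I_C = β·I_B = 150 × 0.00553 = 0.83 mA.
Collector loop: V_CE = V_CC − I_C·R_C = 9 − 0.83×3.3 = 6.26 V.
Since V_CE = 6.26 V > V_CE(sat) ≈ 0.2 V, the transistor is in the active region as assumed.

I_C ≈ 0.83 mA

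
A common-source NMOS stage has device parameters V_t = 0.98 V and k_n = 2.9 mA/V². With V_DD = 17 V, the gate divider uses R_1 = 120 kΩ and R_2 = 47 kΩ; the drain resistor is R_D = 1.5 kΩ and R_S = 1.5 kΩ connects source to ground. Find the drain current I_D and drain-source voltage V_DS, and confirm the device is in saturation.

I_D ≈ 1.8 mA, V_DS ≈ 12 V

V_G = V_DD·R_2/(R_1+R_2) = 17×47/167 = 4.78 V.
Assume saturation: I_D = (k_n/2)(V_GS − V_t)² with V_GS = V_G − I_D·R_S = 4.78 − 1.5·I_D.
Substituting gives 3.26·I_D² − 17.5·I_D + 21 = 0, with roots I_D = 1.79 or 3.58 mA.
The root I_D = 3.58 mA gives V_GS = -0.592 V ≤ V_t, so take I_D = 1.79 mA.
Then V_GS = 2.09 V and V_DS = V_DD − I_D(R_D+R_S) = 17 − 1.79×3 = 11.6 V.
Saturation requires V_DS ≥ V_GS − V_t = 1.11 V; 11.6 ≥ 1.11 ✓.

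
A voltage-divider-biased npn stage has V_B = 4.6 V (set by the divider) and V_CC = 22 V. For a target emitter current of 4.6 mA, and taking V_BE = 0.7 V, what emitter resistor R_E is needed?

V_E = V_B − V_BE = 4.6 − 0.7 = 3.9 V.
R_E = V_E / I_E = 3.9 / 4.6 = 0.848 kΩ.

R_E ≈ 0.85 kΩ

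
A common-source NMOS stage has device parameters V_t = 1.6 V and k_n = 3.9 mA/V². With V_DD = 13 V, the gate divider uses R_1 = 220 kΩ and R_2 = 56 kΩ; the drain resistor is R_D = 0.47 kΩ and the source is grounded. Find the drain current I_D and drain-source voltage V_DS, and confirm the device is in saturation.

I_D ≈ 2.1 mA, V_DS ≈ 12 V

V_G = V_DD·R_2/(R_1+R_2) = 13×56/276 = 2.64 V. With the source grounded, V_GS = V_G = 2.64 V.
Assume saturation: I_D = (k_n/2)(V_GS − V_t)² = (3.9/2)×(2.64 − 1.6)² = 1.95×1.04² = 2.1 mA.
V_DS = V_DD − I_D·R_D = 13 − 2.1×0.47 = 12 V.
Saturation requires V_DS ≥ V_GS − V_t = 1.04 V; 12 ≥ 1.04 ✓.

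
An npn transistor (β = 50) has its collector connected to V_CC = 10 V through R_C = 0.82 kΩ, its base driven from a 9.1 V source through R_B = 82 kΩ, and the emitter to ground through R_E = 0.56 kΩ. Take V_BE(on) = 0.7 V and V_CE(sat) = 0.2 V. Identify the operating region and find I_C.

active; I_C ≈ 3.8 mA

Assume active. Base-emitter loop: I_B = (V_BB − V_BE)/(R_B + (β+1)R_E) = (9.1 − 0.7)/(82 + 51×0.56) = 0.076 mA.
I_C = β·I_B = 50×0.076 = 3.8 mA.
V_CE = V_CC − I_C·R_C − I_E·R_E = 10 − 3.8×0.82 − 3.87×0.56 = 4.72 V > V_CE(sat), so the active-region assumption holds.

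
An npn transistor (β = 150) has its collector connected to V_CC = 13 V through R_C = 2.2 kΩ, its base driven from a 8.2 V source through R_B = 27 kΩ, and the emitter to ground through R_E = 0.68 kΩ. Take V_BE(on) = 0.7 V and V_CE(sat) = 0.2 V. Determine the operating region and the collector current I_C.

saturation; I_C ≈ 4.4 mA

Assume active: I_B = (8.2 − 0.7)/(27 + 151×0.68) = 0.0578 mA, I_C = β·I_B = 8.68 mA.
Then V_CE = 13 − 8.68×2.2 − 8.73×0.68 = -12 V < 0.2 V — the active assumption fails.
Re-solve with V_CE = 0.2 V. KCL at the emitter: V_E/R_E = (V_BB−0.7−V_E)/R_B + (V_CC−0.2−V_E)/R_C, giving V_E = 3.11 V.
I_C = (V_CC − 0.2 − V_E)/R_C = (12.8 − 3.11)/2.2 = 4.41 mA.
Check: I_B = (7.5 − 3.11)/27 = 0.163 mA, and β·I_B = 24.4 mA > I_C, confirming saturation.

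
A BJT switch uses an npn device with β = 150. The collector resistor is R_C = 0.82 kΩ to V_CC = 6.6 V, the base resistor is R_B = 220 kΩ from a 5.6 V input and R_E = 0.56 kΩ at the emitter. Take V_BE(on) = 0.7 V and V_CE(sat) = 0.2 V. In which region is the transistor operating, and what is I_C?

Assume active. Base-emitter loop: I_B = (V_BB − V_BE)/(R_B + (β+1)R_E) = (5.6 − 0.7)/(220 + 151×0.56) = 0.0161 mA.
I_C = β·I_B = 150×0.0161 = 2.41 mA.
V_CE = V_CC − I_C·R_C − I_E·R_E = 6.6 − 2.41×0.82 − 2.43×0.56 = 3.26 V > V_CE(sat), so the active-region assumption holds.

active; I_C ≈ 2.4 mA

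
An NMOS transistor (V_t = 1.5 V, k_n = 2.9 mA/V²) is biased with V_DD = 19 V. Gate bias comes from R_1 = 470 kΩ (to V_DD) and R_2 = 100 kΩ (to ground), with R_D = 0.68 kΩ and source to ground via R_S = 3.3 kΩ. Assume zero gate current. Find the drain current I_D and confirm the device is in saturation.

V_G = V_DD·R_2/(R_1+R_2) = 19×100/570 = 3.33 V.
Assume saturation: I_D = (k_n/2)(V_GS − V_t)² with V_GS = V_G − I_D·R_S = 3.33 − 3.3·I_D.
Substituting gives 15.8·I_D² − 18.5·I_D + 4.87 = 0, with roots I_D = 0.397 or 0.777 mA.
The root I_D = 0.777 mA gives V_GS = 0.768 V ≤ V_t, so take I_D = 0.397 mA.
Then V_GS = 2.02 V and V_DS = V_DD − I_D(R_D+R_S) = 19 − 0.397×3.98 = 17.4 V.
Saturation requires V_DS ≥ V_GS − V_t = 0.523 V; 17.4 ≥ 0.523 ✓.

I_D ≈ 0.4 mA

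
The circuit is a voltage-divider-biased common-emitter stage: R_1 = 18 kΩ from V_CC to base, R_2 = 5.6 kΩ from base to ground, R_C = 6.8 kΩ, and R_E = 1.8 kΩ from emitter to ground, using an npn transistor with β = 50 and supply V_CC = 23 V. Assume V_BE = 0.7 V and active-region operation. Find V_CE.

Thevenize the base divider: V_Th = V_CC·R_2/(R_1+R_2) = 23×5.6/23.6 = 5.46 V, R_Th = R_1‖R_2 = 4.27 kΩ.
Base-emitter loop: V_Th = I_B·R_Th + V_BE + (β+1)I_B·R_E, so I_B = (5.46 − 0.7) / (4.27 + 51×1.8) = 0.0495 mA.
I_C = β·I_B = 50×0.0495 = 2.48 mA, and I_E = (β+1)I_B = 2.53 mA.
V_CE = V_CC − I_C·R_C − I_E·R_E = 23 − 2.48×6.8 − 2.53×1.8 = 1.62 V.
V_CE = 1.62 V > 0.2 V confirms active-region operation.

V_CE ≈ 1.6 V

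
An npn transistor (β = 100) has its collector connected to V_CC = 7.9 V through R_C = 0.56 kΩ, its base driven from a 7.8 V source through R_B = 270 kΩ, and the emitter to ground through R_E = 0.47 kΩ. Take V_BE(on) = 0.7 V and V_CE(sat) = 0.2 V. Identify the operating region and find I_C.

Assume active. Base-emitter loop: I_B = (V_BB − V_BE)/(R_B + (β+1)R_E) = (7.8 − 0.7)/(270 + 101×0.47) = 0.0224 mA.
I_C = β·I_B = 100×0.0224 = 2.24 mA.
V_CE = V_CC − I_C·R_C − I_E·R_E = 7.9 − 2.24×0.56 − 2.26×0.47 = 5.59 V > V_CE(sat), so the active-region assumption holds.

active; I_C ≈ 2.2 mA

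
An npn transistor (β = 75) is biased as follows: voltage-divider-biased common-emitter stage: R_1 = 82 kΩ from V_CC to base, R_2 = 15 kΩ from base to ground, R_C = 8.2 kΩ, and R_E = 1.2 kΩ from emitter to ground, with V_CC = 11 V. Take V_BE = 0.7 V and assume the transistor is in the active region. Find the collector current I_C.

Thevenize the base divider: V_Th = V_CC·R_2/(R_1+R_2) = 11×15/97 = 1.7 V, R_Th = R_1‖R_2 = 12.7 kΩ.
Base-emitter loop: V_Th = I_B·R_Th + V_BE + (β+1)I_B·R_E, so I_B = (1.7 − 0.7) / (12.7 + 76×1.2) = 0.00964 mA.
I_C = β·I_B = 75×0.00964 = 0.723 mA, and I_E = (β+1)I_B = 0.732 mA.
V_CE = V_CC − I_C·R_C − I_E·R_E = 11 − 0.723×8.2 − 0.732×1.2 = 4.19 V.
V_CE = 4.19 V > 0.2 V confirms active-region operation.

I_C ≈ 0.72 mA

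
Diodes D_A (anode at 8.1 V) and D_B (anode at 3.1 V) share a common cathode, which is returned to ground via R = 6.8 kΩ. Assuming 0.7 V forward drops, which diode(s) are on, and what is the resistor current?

Only D_A conducts; I_R ≈ 1.1 mA

Assume both conduct. Then node N would need to be at both 8.1−0.7 = 7.4 V and 3.1−0.7 = 2.4 V, which is impossible.
Assume only D_A conducts: V_N = 8.1 − 0.7 = 7.4 V, so I_R = 7.4/6.8 = 1.09 mA.
Check D_B: its anode-to-cathode voltage is 3.1 − 7.4 = -4.3 V < 0.7 V, so it is off. The assumption is consistent.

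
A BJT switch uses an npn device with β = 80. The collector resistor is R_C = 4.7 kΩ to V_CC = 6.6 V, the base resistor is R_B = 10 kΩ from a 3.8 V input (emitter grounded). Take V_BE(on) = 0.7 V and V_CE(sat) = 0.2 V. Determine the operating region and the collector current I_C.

Assume active: I_B = (3.8 − 0.7)/10 = 0.31 mA, giving I_C = β·I_B = 24.8 mA.
But then V_CE = 6.6 − 24.8×4.7 = -110 V < V_CE(sat) = 0.2 V — impossible in the active region.
So the transistor is saturated. With V_CE = 0.2 V, I_C = (V_CC − 0.2)/R_C = 6.4/4.7 = 1.36 mA.
Check: β·I_B = 24.8 mA > I_C = 1.36 mA, confirming saturation.

saturation; I_C ≈ 1.4 mA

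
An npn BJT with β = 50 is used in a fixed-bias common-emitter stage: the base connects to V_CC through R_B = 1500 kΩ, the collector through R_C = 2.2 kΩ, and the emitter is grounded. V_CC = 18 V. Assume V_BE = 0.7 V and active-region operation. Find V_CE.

Base loop: V_CC = I_B·R_B + V_BE, so I_B = (18 − 0.7)/1500 kΩ = 0.0115 mA.
In the active region I_C = β·I_B = 50 × 0.0115 = 0.577 mA.
Collector loop: V_CE = V_CC − I_C·R_C = 18 − 0.577×2.2 = 16.7 V.
Since V_CE = 16.7 V > V_CE(sat) ≈ 0.2 V, the transistor is in the active region as assumed.

V_CE ≈ 17 V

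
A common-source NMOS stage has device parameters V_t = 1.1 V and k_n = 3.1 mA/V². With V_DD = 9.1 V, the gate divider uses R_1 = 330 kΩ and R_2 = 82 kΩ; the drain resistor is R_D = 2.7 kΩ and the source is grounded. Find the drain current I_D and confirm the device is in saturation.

I_D ≈ 0.78 mA

V_G = V_DD·R_2/(R_1+R_2) = 9.1×82/412 = 1.81 V. With the source grounded, V_GS = V_G = 1.81 V.
Assume saturation: I_D = (k_n/2)(V_GS − V_t)² = (3.1/2)×(1.81 − 1.1)² = 1.55×0.711² = 0.784 mA.
V_DS = V_DD − I_D·R_D = 9.1 − 0.784×2.7 = 6.98 V.
Saturation requires V_DS ≥ V_GS − V_t = 0.711 V; 6.98 ≥ 0.711 ✓.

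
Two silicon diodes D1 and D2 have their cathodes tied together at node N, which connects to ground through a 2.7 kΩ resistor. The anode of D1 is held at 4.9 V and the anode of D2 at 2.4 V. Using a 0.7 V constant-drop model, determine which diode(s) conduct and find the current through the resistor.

Only D1 conducts; I_R ≈ 1.6 mA

Assume both conduct. Then node N would need to be at both 4.9−0.7 = 4.2 V and 2.4−0.7 = 1.7 V, which is impossible.
Assume only D1 conducts: V_N = 4.9 − 0.7 = 4.2 V, so I_R = 4.2/2.7 = 1.56 mA.
Check D2: its anode-to-cathode voltage is 2.4 − 4.2 = -1.8 V < 0.7 V, so it is off. The assumption is consistent.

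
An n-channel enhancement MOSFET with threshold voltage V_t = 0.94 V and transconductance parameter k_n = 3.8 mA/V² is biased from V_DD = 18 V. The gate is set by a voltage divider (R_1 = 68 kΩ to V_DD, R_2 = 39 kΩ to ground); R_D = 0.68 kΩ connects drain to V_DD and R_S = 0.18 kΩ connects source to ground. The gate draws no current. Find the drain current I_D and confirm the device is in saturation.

V_G = V_DD·R_2/(R_1+R_2) = 18×39/107 = 6.56 V.
Assume saturation: I_D = (k_n/2)(V_GS − V_t)² with V_GS = V_G − I_D·R_S = 6.56 − 0.18·I_D.
Substituting gives 0.0616·I_D² − 4.84·I_D + 60 = 0, with roots I_D = 15.4 or 63.3 mA.
The root I_D = 63.3 mA gives V_GS = -4.83 V ≤ V_t, so take I_D = 15.4 mA.
Then V_GS = 3.79 V and V_DS = V_DD − I_D(R_D+R_S) = 18 − 15.4×0.86 = 4.75 V.
Saturation requires V_DS ≥ V_GS − V_t = 2.85 V; 4.75 ≥ 2.85 ✓.

I_D ≈ 15 mA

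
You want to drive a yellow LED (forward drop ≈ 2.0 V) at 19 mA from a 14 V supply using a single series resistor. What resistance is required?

R ≈ 0.63 kΩ

The resistor drops V_S − V_D = 14 − 2.0 = 12 V at 19 mA.
R = 12 V / 19 mA = 0.632 kΩ.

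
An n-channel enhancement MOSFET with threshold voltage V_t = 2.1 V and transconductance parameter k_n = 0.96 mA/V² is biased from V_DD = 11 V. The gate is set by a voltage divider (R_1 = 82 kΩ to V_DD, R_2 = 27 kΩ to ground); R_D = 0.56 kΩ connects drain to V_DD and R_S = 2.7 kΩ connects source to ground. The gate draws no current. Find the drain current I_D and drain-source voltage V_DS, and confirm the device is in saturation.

V_G = V_DD·R_2/(R_1+R_2) = 11×27/109 = 2.72 V.
Assume saturation: I_D = (k_n/2)(V_GS − V_t)² with V_GS = V_G − I_D·R_S = 2.72 − 2.7·I_D.
Substituting gives 3.5·I_D² − 2.62·I_D + 0.187 = 0, with roots I_D = 0.0801 or 0.668 mA.
The root I_D = 0.668 mA gives V_GS = 0.92 V ≤ V_t, so take I_D = 0.0801 mA.
Then V_GS = 2.51 V and V_DS = V_DD − I_D(R_D+R_S) = 11 − 0.0801×3.26 = 10.7 V.
Saturation requires V_DS ≥ V_GS − V_t = 0.409 V; 10.7 ≥ 0.409 ✓.

I_D ≈ 0.08 mA, V_DS ≈ 11 V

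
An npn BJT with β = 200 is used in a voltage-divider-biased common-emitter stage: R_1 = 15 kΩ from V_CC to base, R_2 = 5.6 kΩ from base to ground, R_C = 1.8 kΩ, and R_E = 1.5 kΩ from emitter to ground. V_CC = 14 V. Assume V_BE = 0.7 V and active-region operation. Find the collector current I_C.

I_C ≈ 2 mA

Thevenize the base divider: V_Th = V_CC·R_2/(R_1+R_2) = 14×5.6/20.6 = 3.81 V, R_Th = R_1‖R_2 = 4.08 kΩ.
Base-emitter loop: V_Th = I_B·R_Th + V_BE + (β+1)I_B·R_E, so I_B = (3.81 − 0.7) / (4.08 + 201×1.5) = 0.0102 mA.
I_C = β·I_B = 200×0.0102 = 2.03 mA, and I_E = (β+1)I_B = 2.04 mA.
V_CE = V_CC − I_C·R_C − I_E·R_E = 14 − 2.03×1.8 − 2.04×1.5 = 7.28 V.
V_CE = 7.28 V > 0.2 V confirms active-region operation.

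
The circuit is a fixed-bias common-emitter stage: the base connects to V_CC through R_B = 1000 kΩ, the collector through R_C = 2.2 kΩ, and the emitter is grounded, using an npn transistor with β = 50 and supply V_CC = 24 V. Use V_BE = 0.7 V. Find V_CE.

Base loop: V_CC = I_B·R_B + V_BE, so I_B = (24 − 0.7)/1000 kΩ = 0.0233 mA.
In the active region I_C = β·I_B = 50 × 0.0233 = 1.17 mA.
Collector loop: V_CE = V_CC − I_C·R_C = 24 − 1.17×2.2 = 21.4 V.
Since V_CE = 21.4 V > V_CE(sat) ≈ 0.2 V, the transistor is in the active region as assumed.

V_CE ≈ 21 V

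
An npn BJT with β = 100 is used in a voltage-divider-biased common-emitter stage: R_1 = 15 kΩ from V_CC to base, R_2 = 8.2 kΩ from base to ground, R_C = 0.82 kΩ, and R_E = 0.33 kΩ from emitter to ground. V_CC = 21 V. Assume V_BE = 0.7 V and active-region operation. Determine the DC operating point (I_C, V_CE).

Thevenize the base divider: V_Th = V_CC·R_2/(R_1+R_2) = 21×8.2/23.2 = 7.42 V, R_Th = R_1‖R_2 = 5.3 kΩ.
Base-emitter loop: V_Th = I_B·R_Th + V_BE + (β+1)I_B·R_E, so I_B = (7.42 − 0.7) / (5.3 + 101×0.33) = 0.174 mA.
I_C = β·I_B = 100×0.174 = 17.4 mA, and I_E = (β+1)I_B = 17.6 mA.
V_CE = V_CC − I_C·R_C − I_E·R_E = 21 − 17.4×0.82 − 17.6×0.33 = 0.931 V.
V_CE = 0.931 V > 0.2 V confirms active-region operation.

I_C ≈ 17 mA, V_CE ≈ 0.93 V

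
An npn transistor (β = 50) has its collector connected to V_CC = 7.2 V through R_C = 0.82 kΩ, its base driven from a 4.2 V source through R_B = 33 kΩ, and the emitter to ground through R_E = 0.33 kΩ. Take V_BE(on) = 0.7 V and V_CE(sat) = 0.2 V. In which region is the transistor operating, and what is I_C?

Assume active. Base-emitter loop: I_B = (V_BB − V_BE)/(R_B + (β+1)R_E) = (4.2 − 0.7)/(33 + 51×0.33) = 0.0702 mA.
I_C = β·I_B = 50×0.0702 = 3.51 mA.
V_CE = V_CC − I_C·R_C − I_E·R_E = 7.2 − 3.51×0.82 − 3.58×0.33 = 3.14 V > V_CE(sat), so the active-region assumption holds.

active; I_C ≈ 3.5 mA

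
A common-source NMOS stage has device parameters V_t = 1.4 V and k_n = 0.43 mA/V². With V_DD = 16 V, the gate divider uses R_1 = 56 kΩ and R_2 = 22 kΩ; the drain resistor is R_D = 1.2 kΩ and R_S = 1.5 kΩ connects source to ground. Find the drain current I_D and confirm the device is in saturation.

V_G = V_DD·R_2/(R_1+R_2) = 16×22/78 = 4.51 V.
Assume saturation: I_D = (k_n/2)(V_GS − V_t)² with V_GS = V_G − I_D·R_S = 4.51 − 1.5·I_D.
Substituting gives 0.484·I_D² − 3.01·I_D + 2.08 = 0, with roots I_D = 0.794 or 5.42 mA.
The root I_D = 5.42 mA gives V_GS = -3.62 V ≤ V_t, so take I_D = 0.794 mA.
Then V_GS = 3.32 V and V_DS = V_DD − I_D(R_D+R_S) = 16 − 0.794×2.7 = 13.9 V.
Saturation requires V_DS ≥ V_GS − V_t = 1.92 V; 13.9 ≥ 1.92 ✓.

I_D ≈ 0.79 mA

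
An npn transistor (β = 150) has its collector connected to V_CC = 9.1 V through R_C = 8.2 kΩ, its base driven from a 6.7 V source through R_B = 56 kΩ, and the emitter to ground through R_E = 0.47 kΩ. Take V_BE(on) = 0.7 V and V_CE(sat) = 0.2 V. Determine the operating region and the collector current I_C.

Assume active: I_B = (6.7 − 0.7)/(56 + 151×0.47) = 0.0473 mA, I_C = β·I_B = 7.09 mA.
Then V_CE = 9.1 − 7.09×8.2 − 7.14×0.47 = -52.4 V < 0.2 V — the active assumption fails.
Re-solve with V_CE = 0.2 V. KCL at the emitter: V_E/R_E = (V_BB−0.7−V_E)/R_B + (V_CC−0.2−V_E)/R_C, giving V_E = 0.526 V.
I_C = (V_CC − 0.2 − V_E)/R_C = (8.9 − 0.526)/8.2 = 1.02 mA.
Check: I_B = (6 − 0.526)/56 = 0.0978 mA, and β·I_B = 14.7 mA > I_C, confirming saturation.

saturation; I_C ≈ 1 mA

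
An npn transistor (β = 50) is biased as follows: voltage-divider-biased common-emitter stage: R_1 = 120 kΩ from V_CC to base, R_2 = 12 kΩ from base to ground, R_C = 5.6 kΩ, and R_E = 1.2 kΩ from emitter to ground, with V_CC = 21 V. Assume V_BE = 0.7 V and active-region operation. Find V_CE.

Thevenize the base divider: V_Th = V_CC·R_2/(R_1+R_2) = 21×12/132 = 1.91 V, R_Th = R_1‖R_2 = 10.9 kΩ.
Base-emitter loop: V_Th = I_B·R_Th + V_BE + (β+1)I_B·R_E, so I_B = (1.91 − 0.7) / (10.9 + 51×1.2) = 0.0168 mA.
I_C = β·I_B = 50×0.0168 = 0.838 mA, and I_E = (β+1)I_B = 0.855 mA.
V_CE = V_CC − I_C·R_C − I_E·R_E = 21 − 0.838×5.6 − 0.855×1.2 = 15.3 V.
V_CE = 15.3 V > 0.2 V confirms active-region operation.

V_CE ≈ 15 V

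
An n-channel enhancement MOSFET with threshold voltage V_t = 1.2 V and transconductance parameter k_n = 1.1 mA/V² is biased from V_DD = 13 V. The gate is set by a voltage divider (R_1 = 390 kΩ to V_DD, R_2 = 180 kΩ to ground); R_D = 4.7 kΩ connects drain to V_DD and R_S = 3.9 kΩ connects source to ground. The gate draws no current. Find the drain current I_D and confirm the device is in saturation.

V_G = V_DD·R_2/(R_1+R_2) = 13×180/570 = 4.11 V.
Assume saturation: I_D = (k_n/2)(V_GS − V_t)² with V_GS = V_G − I_D·R_S = 4.11 − 3.9·I_D.
Substituting gives 8.37·I_D² − 13.5·I_D + 4.64 = 0, with roots I_D = 0.5 or 1.11 mA.
The root I_D = 1.11 mA gives V_GS = -0.22 V ≤ V_t, so take I_D = 0.5 mA.
Then V_GS = 2.15 V and V_DS = V_DD − I_D(R_D+R_S) = 13 − 0.5×8.6 = 8.7 V.
Saturation requires V_DS ≥ V_GS − V_t = 0.954 V; 8.7 ≥ 0.954 ✓.

I_D ≈ 0.5 mA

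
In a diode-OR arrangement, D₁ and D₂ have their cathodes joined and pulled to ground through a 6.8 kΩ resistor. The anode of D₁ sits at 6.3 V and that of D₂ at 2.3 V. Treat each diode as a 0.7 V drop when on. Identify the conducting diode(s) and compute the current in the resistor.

Assume both conduct. Then node N would need to be at both 6.3−0.7 = 5.6 V and 2.3−0.7 = 1.6 V, which is impossible.
Assume only D₁ conducts: V_N = 6.3 − 0.7 = 5.6 V, so I_R = 5.6/6.8 = 0.824 mA.
Check D₂: its anode-to-cathode voltage is 2.3 − 5.6 = -3.3 V < 0.7 V, so it is off. The assumption is consistent.

Only D₁ conducts; I_R ≈ 0.82 mA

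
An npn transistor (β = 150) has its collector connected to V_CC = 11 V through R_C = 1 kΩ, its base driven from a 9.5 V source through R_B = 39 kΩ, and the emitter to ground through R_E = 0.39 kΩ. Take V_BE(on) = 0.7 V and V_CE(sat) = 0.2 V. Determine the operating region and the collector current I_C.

saturation; I_C ≈ 7.7 mA

Assume active: I_B = (9.5 − 0.7)/(39 + 151×0.39) = 0.0899 mA, I_C = β·I_B = 13.5 mA.
Then V_CE = 11 − 13.5×1 − 13.6×0.39 = -7.78 V < 0.2 V — the active assumption fails.
Re-solve with V_CE = 0.2 V. KCL at the emitter: V_E/R_E = (V_BB−0.7−V_E)/R_B + (V_CC−0.2−V_E)/R_C, giving V_E = 3.07 V.
I_C = (V_CC − 0.2 − V_E)/R_C = (10.8 − 3.07)/1 = 7.73 mA.
Check: I_B = (8.8 − 3.07)/39 = 0.147 mA, and β·I_B = 22 mA > I_C, confirming saturation.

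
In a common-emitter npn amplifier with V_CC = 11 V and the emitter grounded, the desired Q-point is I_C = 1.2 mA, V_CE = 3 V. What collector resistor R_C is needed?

R_C ≈ 6.7 kΩ

Collector loop: V_CC = I_C·R_C + V_CE.
R_C = (V_CC − V_CE)/I_C = (11 − 3)/1.2 = 6.67 kΩ.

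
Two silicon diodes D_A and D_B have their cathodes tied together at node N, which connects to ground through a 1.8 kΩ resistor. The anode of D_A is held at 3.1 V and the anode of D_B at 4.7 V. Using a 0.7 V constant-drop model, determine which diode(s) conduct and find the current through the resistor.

Only D_B conducts; I_R ≈ 2.2 mA

Assume both conduct. Then node N would need to be at both 3.1−0.7 = 2.4 V and 4.7−0.7 = 4 V, which is impossible.
Assume only D_B conducts: V_N = 4.7 − 0.7 = 4 V, so I_R = 4/1.8 = 2.22 mA.
Check D_A: its anode-to-cathode voltage is 3.1 − 4 = -0.9 V < 0.7 V, so it is off. The assumption is consistent.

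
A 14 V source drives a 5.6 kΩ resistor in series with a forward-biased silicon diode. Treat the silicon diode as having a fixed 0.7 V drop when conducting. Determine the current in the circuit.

I ≈ 2.4 mA

KVL around the loop: 14 = V_D + I·R = 0.7 + I × 5.6 kΩ.
So I = (14 − 0.7) / 5.6 kΩ = 13.3 / 5.6 = 2.38 mA.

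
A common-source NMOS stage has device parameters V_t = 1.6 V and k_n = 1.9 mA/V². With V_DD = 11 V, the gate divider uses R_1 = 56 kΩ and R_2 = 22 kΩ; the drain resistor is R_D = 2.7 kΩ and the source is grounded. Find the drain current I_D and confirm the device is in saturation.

I_D ≈ 2.1 mA

V_G = V_DD·R_2/(R_1+R_2) = 11×22/78 = 3.1 V. With the source grounded, V_GS = V_G = 3.1 V.
Assume saturation: I_D = (k_n/2)(V_GS − V_t)² = (1.9/2)×(3.1 − 1.6)² = 0.95×1.5² = 2.14 mA.
V_DS = V_DD − I_D·R_D = 11 − 2.14×2.7 = 5.21 V.
Saturation requires V_DS ≥ V_GS − V_t = 1.5 V; 5.21 ≥ 1.5 ✓.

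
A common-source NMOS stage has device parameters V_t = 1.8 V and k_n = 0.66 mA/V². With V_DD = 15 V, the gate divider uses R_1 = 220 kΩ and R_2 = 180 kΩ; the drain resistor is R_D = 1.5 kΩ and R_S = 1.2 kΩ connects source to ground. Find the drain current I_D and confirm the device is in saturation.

V_G = V_DD·R_2/(R_1+R_2) = 15×180/400 = 6.75 V.
Assume saturation: I_D = (k_n/2)(V_GS − V_t)² with V_GS = V_G − I_D·R_S = 6.75 − 1.2·I_D.
Substituting gives 0.475·I_D² − 4.92·I_D + 8.09 = 0, with roots I_D = 2.05 or 8.31 mA.
The root I_D = 8.31 mA gives V_GS = -3.22 V ≤ V_t, so take I_D = 2.05 mA.
Then V_GS = 4.29 V and V_DS = V_DD − I_D(R_D+R_S) = 15 − 2.05×2.7 = 9.47 V.
Saturation requires V_DS ≥ V_GS − V_t = 2.49 V; 9.47 ≥ 2.49 ✓.

I_D ≈ 2 mA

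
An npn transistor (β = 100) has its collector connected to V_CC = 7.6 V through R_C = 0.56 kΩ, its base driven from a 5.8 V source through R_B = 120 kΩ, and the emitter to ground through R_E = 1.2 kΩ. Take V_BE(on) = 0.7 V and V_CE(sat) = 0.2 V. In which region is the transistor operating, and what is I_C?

Assume active. Base-emitter loop: I_B = (V_BB − V_BE)/(R_B + (β+1)R_E) = (5.8 − 0.7)/(120 + 101×1.2) = 0.0211 mA.
I_C = β·I_B = 100×0.0211 = 2.11 mA.
V_CE = V_CC − I_C·R_C − I_E·R_E = 7.6 − 2.11×0.56 − 2.14×1.2 = 3.85 V > V_CE(sat), so the active-region assumption holds.

active; I_C ≈ 2.1 mA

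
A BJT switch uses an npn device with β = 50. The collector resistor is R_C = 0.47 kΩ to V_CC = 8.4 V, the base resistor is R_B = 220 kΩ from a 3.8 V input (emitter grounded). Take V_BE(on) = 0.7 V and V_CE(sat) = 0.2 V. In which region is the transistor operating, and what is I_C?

Assume active. Base-emitter loop: I_B = (V_BB − V_BE)/R_B = (3.8 − 0.7)/220 = 0.0141 mA.
I_C = β·I_B = 50×0.0141 = 0.705 mA.
V_CE = V_CC − I_C·R_C = 8.4 − 0.705×0.47 = 8.07 V > V_CE(sat), so the active-region assumption holds.

active; I_C ≈ 0.7 mA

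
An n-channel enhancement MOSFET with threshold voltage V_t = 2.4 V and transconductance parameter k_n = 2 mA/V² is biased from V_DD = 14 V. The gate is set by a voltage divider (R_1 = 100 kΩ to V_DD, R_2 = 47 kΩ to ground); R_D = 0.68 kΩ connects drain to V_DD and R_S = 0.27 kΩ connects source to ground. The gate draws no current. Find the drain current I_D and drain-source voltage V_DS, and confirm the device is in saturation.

V_G = V_DD·R_2/(R_1+R_2) = 14×47/147 = 4.48 V.
Assume saturation: I_D = (k_n/2)(V_GS − V_t)² with V_GS = V_G − I_D·R_S = 4.48 − 0.27·I_D.
Substituting gives 0.0729·I_D² − 2.12·I_D + 4.31 = 0, with roots I_D = 2.2 or 26.9 mA.
The root I_D = 26.9 mA gives V_GS = -2.79 V ≤ V_t, so take I_D = 2.2 mA.
Then V_GS = 3.88 V and V_DS = V_DD − I_D(R_D+R_S) = 14 − 2.2×0.95 = 11.9 V.
Saturation requires V_DS ≥ V_GS − V_t = 1.48 V; 11.9 ≥ 1.48 ✓.

I_D ≈ 2.2 mA, V_DS ≈ 12 V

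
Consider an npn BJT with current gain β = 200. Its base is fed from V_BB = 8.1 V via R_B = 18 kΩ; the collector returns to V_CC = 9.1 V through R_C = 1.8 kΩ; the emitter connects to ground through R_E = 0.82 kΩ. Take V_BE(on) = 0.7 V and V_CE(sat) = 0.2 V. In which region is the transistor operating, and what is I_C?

saturation; I_C ≈ 3.3 mA

Assume active: I_B = (8.1 − 0.7)/(18 + 201×0.82) = 0.0405 mA, I_C = β·I_B = 8.1 mA.
Then V_CE = 9.1 − 8.1×1.8 − 8.14×0.82 = -12.1 V < 0.2 V — the active assumption fails.
Re-solve with V_CE = 0.2 V. KCL at the emitter: V_E/R_E = (V_BB−0.7−V_E)/R_B + (V_CC−0.2−V_E)/R_C, giving V_E = 2.93 V.
I_C = (V_CC − 0.2 − V_E)/R_C = (8.9 − 2.93)/1.8 = 3.32 mA.
Check: I_B = (7.4 − 2.93)/18 = 0.249 mA, and β·I_B = 49.7 mA > I_C, confirming saturation.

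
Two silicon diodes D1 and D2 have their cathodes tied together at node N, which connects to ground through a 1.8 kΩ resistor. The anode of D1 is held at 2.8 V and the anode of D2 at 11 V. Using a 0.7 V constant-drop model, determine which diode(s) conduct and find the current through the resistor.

Only D2 conducts; I_R ≈ 5.7 mA

Assume both conduct. Then node N would need to be at both 2.8−0.7 = 2.1 V and 11−0.7 = 10.3 V, which is impossible.
Assume only D2 conducts: V_N = 11 − 0.7 = 10.3 V, so I_R = 10.3/1.8 = 5.72 mA.
Check D1: its anode-to-cathode voltage is 2.8 − 10.3 = -7.5 V < 0.7 V, so it is off. The assumption is consistent.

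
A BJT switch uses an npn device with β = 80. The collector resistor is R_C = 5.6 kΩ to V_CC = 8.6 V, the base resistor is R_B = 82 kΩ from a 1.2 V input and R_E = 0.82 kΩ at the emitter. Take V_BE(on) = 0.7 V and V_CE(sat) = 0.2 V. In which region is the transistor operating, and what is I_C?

active; I_C ≈ 0.27 mA

Assume active. Base-emitter loop: I_B = (V_BB − V_BE)/(R_B + (β+1)R_E) = (1.2 − 0.7)/(82 + 81×0.82) = 0.00337 mA.
I_C = β·I_B = 80×0.00337 = 0.27 mA.
V_CE = V_CC − I_C·R_C − I_E·R_E = 8.6 − 0.27×5.6 − 0.273×0.82 = 6.87 V > V_CE(sat), so the active-region assumption holds.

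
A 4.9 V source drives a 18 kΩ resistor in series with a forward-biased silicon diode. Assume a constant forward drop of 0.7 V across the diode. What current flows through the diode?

I ≈ 0.23 mA

KVL around the loop: 4.9 = V_D + I·R = 0.7 + I × 18 kΩ.
So I = (4.9 − 0.7) / 18 kΩ = 4.2 / 18 = 0.233 mA.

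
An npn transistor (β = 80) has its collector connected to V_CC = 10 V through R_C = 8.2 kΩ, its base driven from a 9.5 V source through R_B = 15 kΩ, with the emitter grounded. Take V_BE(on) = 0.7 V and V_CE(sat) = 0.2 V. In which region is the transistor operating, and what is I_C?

Assume active: I_B = (9.5 − 0.7)/15 = 0.587 mA, giving I_C = β·I_B = 46.9 mA.
But then V_CE = 10 − 46.9×8.2 = -375 V < V_CE(sat) = 0.2 V — impossible in the active region.
So the transistor is saturated. With V_CE = 0.2 V, I_C = (V_CC − 0.2)/R_C = 9.8/8.2 = 1.2 mA.
Check: β·I_B = 46.9 mA > I_C = 1.2 mA, confirming saturation.

saturation; I_C ≈ 1.2 mA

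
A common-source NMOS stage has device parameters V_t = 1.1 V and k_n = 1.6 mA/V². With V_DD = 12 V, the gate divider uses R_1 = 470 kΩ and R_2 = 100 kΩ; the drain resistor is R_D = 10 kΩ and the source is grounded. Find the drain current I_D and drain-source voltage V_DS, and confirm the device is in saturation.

V_G = V_DD·R_2/(R_1+R_2) = 12×100/570 = 2.11 V. With the source grounded, V_GS = V_G = 2.11 V.
Assume saturation: I_D = (k_n/2)(V_GS − V_t)² = (1.6/2)×(2.11 − 1.1)² = 0.8×1.01² = 0.808 mA.
V_DS = V_DD − I_D·R_D = 12 − 0.808×10 = 3.92 V.
Saturation requires V_DS ≥ V_GS − V_t = 1.01 V; 3.92 ≥ 1.01 ✓.

I_D ≈ 0.81 mA, V_DS ≈ 3.9 V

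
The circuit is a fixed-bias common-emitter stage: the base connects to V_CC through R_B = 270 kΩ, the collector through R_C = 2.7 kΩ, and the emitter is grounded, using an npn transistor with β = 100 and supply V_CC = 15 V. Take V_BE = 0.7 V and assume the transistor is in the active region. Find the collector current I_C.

I_C ≈ 5.3 mA

Base loop: V_CC = I_B·R_B + V_BE, so I_B = (15 − 0.7)/270 kΩ = 0.053 mA.
In the active region I_C = β·I_B = 100 × 0.053 = 5.3 mA.
Collector loop: V_CE = V_CC − I_C·R_C = 15 − 5.3×2.7 = 0.7 V.
Since V_CE = 0.7 V > V_CE(sat) ≈ 0.2 V, the transistor is in the active region as assumed.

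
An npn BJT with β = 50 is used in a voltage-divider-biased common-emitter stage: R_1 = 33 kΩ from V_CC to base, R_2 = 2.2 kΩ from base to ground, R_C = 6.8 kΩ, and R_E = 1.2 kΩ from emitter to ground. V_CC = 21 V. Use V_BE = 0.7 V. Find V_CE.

V_CE ≈ 17 V

Thevenize the base divider: V_Th = V_CC·R_2/(R_1+R_2) = 21×2.2/35.2 = 1.31 V, R_Th = R_1‖R_2 = 2.06 kΩ.
Base-emitter loop: V_Th = I_B·R_Th + V_BE + (β+1)I_B·R_E, so I_B = (1.31 − 0.7) / (2.06 + 51×1.2) = 0.00968 mA.
I_C = β·I_B = 50×0.00968 = 0.484 mA, and I_E = (β+1)I_B = 0.494 mA.
V_CE = V_CC − I_C·R_C − I_E·R_E = 21 − 0.484×6.8 − 0.494×1.2 = 17.1 V.
V_CE = 17.1 V > 0.2 V confirms active-region operation.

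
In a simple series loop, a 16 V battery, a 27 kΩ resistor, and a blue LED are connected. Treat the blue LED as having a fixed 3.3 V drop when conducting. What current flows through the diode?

I ≈ 0.47 mA

KVL around the loop: 16 = V_D + I·R = 3.3 + I × 27 kΩ.
So I = (16 − 3.3) / 27 kΩ = 12.7 / 27 = 0.47 mA.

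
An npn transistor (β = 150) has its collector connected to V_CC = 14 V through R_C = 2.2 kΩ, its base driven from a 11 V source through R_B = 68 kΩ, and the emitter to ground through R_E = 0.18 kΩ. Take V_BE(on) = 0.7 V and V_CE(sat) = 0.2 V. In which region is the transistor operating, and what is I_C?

saturation; I_C ≈ 5.8 mA

Assume active: I_B = (11 − 0.7)/(68 + 151×0.18) = 0.108 mA, I_C = β·I_B = 16.2 mA.
Then V_CE = 14 − 16.2×2.2 − 16.3×0.18 = -24.7 V < 0.2 V — the active assumption fails.
Re-solve with V_CE = 0.2 V. KCL at the emitter: V_E/R_E = (V_BB−0.7−V_E)/R_B + (V_CC−0.2−V_E)/R_C, giving V_E = 1.07 V.
I_C = (V_CC − 0.2 − V_E)/R_C = (13.8 − 1.07)/2.2 = 5.79 mA.
Check: I_B = (10.3 − 1.07)/68 = 0.136 mA, and β·I_B = 20.4 mA > I_C, confirming saturation.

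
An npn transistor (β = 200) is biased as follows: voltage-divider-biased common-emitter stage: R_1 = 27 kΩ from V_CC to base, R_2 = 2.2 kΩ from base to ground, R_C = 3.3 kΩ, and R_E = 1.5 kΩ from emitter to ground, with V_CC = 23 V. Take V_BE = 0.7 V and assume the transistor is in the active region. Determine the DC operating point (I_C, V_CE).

Thevenize the base divider: V_Th = V_CC·R_2/(R_1+R_2) = 23×2.2/29.2 = 1.73 V, R_Th = R_1‖R_2 = 2.03 kΩ.
Base-emitter loop: V_Th = I_B·R_Th + V_BE + (β+1)I_B·R_E, so I_B = (1.73 − 0.7) / (2.03 + 201×1.5) = 0.0034 mA.
I_C = β·I_B = 200×0.0034 = 0.681 mA, and I_E = (β+1)I_B = 0.684 mA.
V_CE = V_CC − I_C·R_C − I_E·R_E = 23 − 0.681×3.3 − 0.684×1.5 = 19.7 V.
V_CE = 19.7 V > 0.2 V confirms active-region operation.

I_C ≈ 0.68 mA, V_CE ≈ 20 V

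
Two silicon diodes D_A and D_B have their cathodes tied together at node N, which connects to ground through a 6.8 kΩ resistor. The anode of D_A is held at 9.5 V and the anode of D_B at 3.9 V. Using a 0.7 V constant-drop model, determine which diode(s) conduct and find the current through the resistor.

Only D_A conducts; I_R ≈ 1.3 mA

Assume both conduct. Then node N would need to be at both 9.5−0.7 = 8.8 V and 3.9−0.7 = 3.2 V, which is impossible.
Assume only D_A conducts: V_N = 9.5 − 0.7 = 8.8 V, so I_R = 8.8/6.8 = 1.29 mA.
Check D_B: its anode-to-cathode voltage is 3.9 − 8.8 = -4.9 V < 0.7 V, so it is off. The assumption is consistent.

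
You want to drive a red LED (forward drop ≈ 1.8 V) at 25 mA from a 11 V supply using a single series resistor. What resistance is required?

R ≈ 0.37 kΩ

The resistor drops V_S − V_D = 11 − 1.8 = 9.2 V at 25 mA.
R = 9.2 V / 25 mA = 0.368 kΩ.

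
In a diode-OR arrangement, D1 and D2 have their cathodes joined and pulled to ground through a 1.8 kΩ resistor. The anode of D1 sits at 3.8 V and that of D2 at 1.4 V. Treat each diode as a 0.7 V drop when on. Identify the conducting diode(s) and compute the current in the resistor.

Assume both conduct. Then node N would need to be at both 3.8−0.7 = 3.1 V and 1.4−0.7 = 0.7 V, which is impossible.
Assume only D1 conducts: V_N = 3.8 − 0.7 = 3.1 V, so I_R = 3.1/1.8 = 1.72 mA.
Check D2: its anode-to-cathode voltage is 1.4 − 3.1 = -1.7 V < 0.7 V, so it is off. The assumption is consistent.

Only D1 conducts; I_R ≈ 1.7 mA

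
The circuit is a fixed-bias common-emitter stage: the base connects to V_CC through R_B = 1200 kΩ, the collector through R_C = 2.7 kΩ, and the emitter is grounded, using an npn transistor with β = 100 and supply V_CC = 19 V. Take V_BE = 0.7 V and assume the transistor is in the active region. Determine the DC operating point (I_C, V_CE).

Base loop: V_CC = I_B·R_B + V_BE, so I_B = (19 − 0.7)/1200 kΩ = 0.0153 mA.
In the active region I_C = β·I_B = 100 × 0.0153 = 1.53 mA.
Collector loop: V_CE = V_CC − I_C·R_C = 19 − 1.53×2.7 = 14.9 V.
Since V_CE = 14.9 V > V_CE(sat) ≈ 0.2 V, the transistor is in the active region as assumed.

I_C ≈ 1.5 mA, V_CE ≈ 15 V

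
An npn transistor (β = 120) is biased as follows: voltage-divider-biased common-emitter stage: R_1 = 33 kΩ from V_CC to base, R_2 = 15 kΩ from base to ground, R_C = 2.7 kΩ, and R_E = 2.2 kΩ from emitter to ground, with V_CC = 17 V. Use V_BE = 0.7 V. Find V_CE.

Thevenize the base divider: V_Th = V_CC·R_2/(R_1+R_2) = 17×15/48 = 5.31 V, R_Th = R_1‖R_2 = 10.3 kΩ.
Base-emitter loop: V_Th = I_B·R_Th + V_BE + (β+1)I_B·R_E, so I_B = (5.31 − 0.7) / (10.3 + 121×2.2) = 0.0167 mA.
I_C = β·I_B = 120×0.0167 = 2 mA, and I_E = (β+1)I_B = 2.02 mA.
V_CE = V_CC − I_C·R_C − I_E·R_E = 17 − 2×2.7 − 2.02×2.2 = 7.15 V.
V_CE = 7.15 V > 0.2 V confirms active-region operation.

V_CE ≈ 7.2 V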